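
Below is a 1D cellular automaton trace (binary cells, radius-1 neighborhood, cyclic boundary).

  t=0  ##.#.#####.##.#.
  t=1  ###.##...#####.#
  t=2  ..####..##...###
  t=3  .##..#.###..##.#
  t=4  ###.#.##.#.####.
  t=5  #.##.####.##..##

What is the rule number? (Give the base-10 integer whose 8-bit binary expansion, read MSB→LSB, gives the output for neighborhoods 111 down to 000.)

  [7] ### => .  t=0,i=6
  [6] ##. => #  t=0,i=1
  [5] #.# => #  t=0,i=2
  [4] #.. => .  t=1,i=6
  [3] .## => #  t=0,i=0
  [2] .#. => .  t=0,i=3
  [1] ..# => #  t=1,i=8
  [0] ... => .  t=1,i=7
  bits 01101010 = 106

106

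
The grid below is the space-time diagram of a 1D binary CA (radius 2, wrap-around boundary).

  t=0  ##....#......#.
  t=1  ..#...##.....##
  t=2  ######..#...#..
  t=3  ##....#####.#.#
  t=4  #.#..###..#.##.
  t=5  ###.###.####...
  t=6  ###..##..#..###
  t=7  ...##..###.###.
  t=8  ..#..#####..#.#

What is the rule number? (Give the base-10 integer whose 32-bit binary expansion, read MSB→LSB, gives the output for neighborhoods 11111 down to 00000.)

  ##### -> .   bit 31 = 0  t=2,i=2
  ####. -> .   bit 30 = 0  t=2,i=4
  ###.# -> #   bit 29 = 1  t=3,i=10
  ###.. -> .   bit 28 = 0  t=2,i=5
  ##.## -> .   bit 27 = 0  t=5,i=3
  ##.#. -> .   bit 26 = 0  t=3,i=11
  ##..# -> #   bit 25 = 1  t=1,i=0
  ##... -> #   bit 24 = 1  t=0,i=2
  #.### -> .   bit 23 = 0  t=3,i=14
  #.##. -> .   bit 22 = 0  t=0,i=0
  #.#.# -> #   bit 21 = 1  t=3,i=12
  #.#.. -> #   bit 20 = 1  t=4,i=2
  #..## -> #   bit 19 = 1  t=2,i=14
  #..#. -> #   bit 18 = 1  t=1,i=1
  #...# -> #   bit 17 = 1  t=1,i=4
  #.... -> .   bit 16 = 0  t=0,i=3
  .#### -> #   bit 15 = 1  t=2,i=1
  .###. -> #   bit 14 = 1  t=3,i=0
  .##.# -> .   bit 13 = 0  t=4,i=13
  .##.. -> .   bit 12 = 0  t=0,i=1
  .#.## -> #   bit 11 = 1  t=0,i=14
  .#.#. -> #   bit 10 = 1  t=4,i=1
  .#..# -> .   bit 9 = 0  t=2,i=13
  .#... -> #   bit 8 = 1  t=0,i=7
  ..### -> #   bit 7 = 1  t=2,i=0
  ..##. -> .   bit 6 = 0  t=1,i=6
  ..#.# -> #   bit 5 = 1  t=0,i=13
  ..#.. -> #   bit 4 = 1  t=0,i=6
  ...## -> #   bit 3 = 1  t=1,i=5
  ...#. -> .   bit 2 = 0  t=0,i=5
  ....# -> .   bit 1 = 0  t=0,i=4
  ..... -> .   bit 0 = 0  t=0,i=9
  bits 00100011001111101100110110111000 = 591318456

591318456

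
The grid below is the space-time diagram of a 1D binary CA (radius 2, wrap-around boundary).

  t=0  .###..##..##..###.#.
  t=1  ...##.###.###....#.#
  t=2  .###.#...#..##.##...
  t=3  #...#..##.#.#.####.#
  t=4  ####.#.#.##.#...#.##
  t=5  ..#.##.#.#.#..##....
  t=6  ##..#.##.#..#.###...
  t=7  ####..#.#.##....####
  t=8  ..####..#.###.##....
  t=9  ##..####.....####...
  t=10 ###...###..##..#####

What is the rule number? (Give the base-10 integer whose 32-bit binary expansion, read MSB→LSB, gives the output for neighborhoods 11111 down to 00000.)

1600524878

  nb #####: next=.  (t=4,i=0, bit31=0)
  nb ####.: next=#  (t=3,i=16, bit30=1)
  nb ###.#: next=.  (t=0,i=16, bit29=0)
  nb ###..: next=#  (t=0,i=3, bit28=1)
  nb ##.##: next=#  (t=1,i=5, bit27=1)
  nb ##.#.: next=#  (t=0,i=17, bit26=1)
  nb ##..#: next=#  (t=0,i=4, bit25=1)
  nb ##...: next=#  (t=1,i=13, bit24=1)
  nb #.###: next=.  (t=1,i=6, bit23=0)
  nb #.##.: next=#  (t=2,i=15, bit22=1)
  nb #.#.#: next=#  (t=3,i=10, bit21=1)
  nb #.#..: next=.  (t=0,i=18, bit20=0)
  nb #..##: next=.  (t=0,i=0, bit19=0)
  nb #..#.: next=#  (t=6,i=3, bit18=1)
  nb #...#: next=#  (t=1,i=1, bit17=1)
  nb #....: next=.  (t=1,i=14, bit16=0)
  nb .####: next=.  (t=3,i=15, bit15=0)
  nb .###.: next=.  (t=0,i=2, bit14=0)
  nb .##.#: next=.  (t=1,i=4, bit13=0)
  nb .##..: next=#  (t=0,i=7, bit12=1)
  nb .#.##: next=.  (t=3,i=13, bit11=0)
  nb .#.#.: next=.  (t=1,i=18, bit10=0)
  nb .#..#: next=#  (t=0,i=19, bit9=1)
  nb .#...: next=.  (t=1,i=0, bit8=0)
  nb ..###: next=.  (t=0,i=1, bit7=0)
  nb ..##.: next=#  (t=0,i=6, bit6=1)
  nb ..#.#: next=.  (t=1,i=17, bit5=0)
  nb ..#..: next=.  (t=2,i=9, bit4=0)
  nb ...##: next=#  (t=1,i=2, bit3=1)
  nb ...#.: next=#  (t=1,i=16, bit2=1)
  nb ....#: next=#  (t=1,i=15, bit1=1)
  nb .....: next=.  (t=5,i=18, bit0=0)
  bits 01011111011001100001001001001110 = 1600524878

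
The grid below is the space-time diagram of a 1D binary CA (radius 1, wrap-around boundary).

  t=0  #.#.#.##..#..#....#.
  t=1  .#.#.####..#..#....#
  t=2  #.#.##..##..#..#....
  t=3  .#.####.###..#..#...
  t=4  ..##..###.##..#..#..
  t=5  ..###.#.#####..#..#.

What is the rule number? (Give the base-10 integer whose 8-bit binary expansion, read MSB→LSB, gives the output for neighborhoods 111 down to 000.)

  nb ###: next=.  (t=1,i=6, bit7=0)
  nb ##.: next=#  (t=0,i=7, bit6=1)
  nb #.#: next=#  (t=0,i=1, bit5=1)
  nb #..: next=#  (t=0,i=8, bit4=1)
  nb .##: next=#  (t=0,i=6, bit3=1)
  nb .#.: next=.  (t=0,i=0, bit2=0)
  nb ..#: next=.  (t=0,i=9, bit1=0)
  nb ...: next=.  (t=0,i=15, bit0=0)
  bits 01111000 = 120

120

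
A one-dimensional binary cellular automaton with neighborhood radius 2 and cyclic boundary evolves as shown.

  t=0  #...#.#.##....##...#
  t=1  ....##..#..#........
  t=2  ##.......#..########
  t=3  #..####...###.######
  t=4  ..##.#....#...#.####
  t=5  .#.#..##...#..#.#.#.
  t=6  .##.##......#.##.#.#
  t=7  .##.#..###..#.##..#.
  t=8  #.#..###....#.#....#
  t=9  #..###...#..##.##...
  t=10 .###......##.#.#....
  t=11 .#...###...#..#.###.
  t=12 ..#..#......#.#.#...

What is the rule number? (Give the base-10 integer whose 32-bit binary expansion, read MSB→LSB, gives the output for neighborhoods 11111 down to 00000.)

  nb #####: next=#  (t=2,i=14, bit31=1)
  nb ####.: next=#  (t=2,i=0, bit30=1)
  nb ###.#: next=.  (t=3,i=12, bit29=0)
  nb ###..: next=.  (t=2,i=1, bit28=0)
  nb ##.##: next=.  (t=3,i=13, bit27=0)
  nb ##.#.: next=.  (t=4,i=4, bit26=0)
  nb ##..#: next=.  (t=1,i=6, bit25=0)
  nb ##...: next=.  (t=0,i=1, bit24=0)
  nb #.###: next=#  (t=3,i=14, bit23=1)
  nb #.##.: next=#  (t=0,i=8, bit22=1)
  nb #.#.#: next=.  (t=0,i=6, bit21=0)
  nb #.#..: next=.  (t=4,i=5, bit20=0)
  nb #..##: next=#  (t=2,i=11, bit19=1)
  nb #..#.: next=.  (t=1,i=7, bit18=0)
  nb #...#: next=.  (t=0,i=2, bit17=0)
  nb #....: next=#  (t=0,i=11, bit16=1)
  nb .####: next=.  (t=2,i=13, bit15=0)
  nb .###.: next=.  (t=3,i=11, bit14=0)
  nb .##.#: next=#  (t=4,i=3, bit13=1)
  nb .##..: next=.  (t=0,i=0, bit12=0)
  nb .#.##: next=.  (t=0,i=7, bit11=0)
  nb .#.#.: next=#  (t=0,i=5, bit10=1)
  nb .#..#: next=#  (t=1,i=9, bit9=1)
  nb .#...: next=#  (t=1,i=12, bit8=1)
  nb ..###: next=#  (t=2,i=12, bit7=1)
  nb ..##.: next=.  (t=0,i=14, bit6=0)
  nb ..#.#: next=#  (t=0,i=4, bit5=1)
  nb ..#..: next=.  (t=1,i=8, bit4=0)
  nb ...##: next=.  (t=0,i=13, bit3=0)
  nb ...#.: next=.  (t=0,i=3, bit2=0)
  nb ....#: next=.  (t=0,i=12, bit1=0)
  nb .....: next=#  (t=1,i=0, bit0=1)
  bits 11000000110010010010011110100001 = 3234408353

3234408353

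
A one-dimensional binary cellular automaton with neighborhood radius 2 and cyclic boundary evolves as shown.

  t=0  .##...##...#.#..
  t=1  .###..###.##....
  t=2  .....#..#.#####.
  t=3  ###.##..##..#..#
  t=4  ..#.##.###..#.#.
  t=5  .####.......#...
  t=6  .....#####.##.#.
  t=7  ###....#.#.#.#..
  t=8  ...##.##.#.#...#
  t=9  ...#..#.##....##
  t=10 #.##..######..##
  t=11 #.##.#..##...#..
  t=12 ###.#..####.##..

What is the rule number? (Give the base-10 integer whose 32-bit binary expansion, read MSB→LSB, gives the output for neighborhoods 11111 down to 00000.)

2775128181

  #####|#  b31=1 t=2,i=12
  ####.|.  b30=0 t=2,i=13
  ###.#|#  b29=1 t=1,i=8
  ###..|.  b28=0 t=1,i=3
  ##.##|.  b27=0 t=1,i=9
  ##.#.|#  b26=1 t=6,i=13
  ##..#|.  b25=0 t=1,i=4
  ##...|#  b24=1 t=0,i=3
  #.###|.  b23=0 t=2,i=10
  #.##.|#  b22=1 t=1,i=10
  #.#.#|#  b21=1 t=7,i=9
  #.#..|.  b20=0 t=0,i=13
  #..##|#  b19=1 t=1,i=5
  #..#.|.  b18=0 t=2,i=7
  #...#|.  b17=0 t=0,i=4
  #....|#  b16=1 t=1,i=13
  .####|.  b15=0 t=2,i=11
  .###.|.  b14=0 t=1,i=2
  .##.#|.  b13=0 t=4,i=5
  .##..|#  b12=1 t=0,i=2
  .#.##|#  b11=1 t=2,i=9
  .#.#.|.  b10=0 t=0,i=12
  .#..#|.  b9=0 t=2,i=6
  .#...|.  b8=0 t=0,i=14
  ..###|.  b7=0 t=1,i=1
  ..##.|#  b6=1 t=0,i=1
  ..#.#|#  b5=1 t=0,i=11
  ..#..|#  b4=1 t=2,i=5
  ...##|.  b3=0 t=0,i=0
  ...#.|#  b2=1 t=0,i=10
  ....#|.  b1=0 t=1,i=15
  .....|#  b0=1 t=1,i=14
  bits 10100101011010010001100001110101 = 2775128181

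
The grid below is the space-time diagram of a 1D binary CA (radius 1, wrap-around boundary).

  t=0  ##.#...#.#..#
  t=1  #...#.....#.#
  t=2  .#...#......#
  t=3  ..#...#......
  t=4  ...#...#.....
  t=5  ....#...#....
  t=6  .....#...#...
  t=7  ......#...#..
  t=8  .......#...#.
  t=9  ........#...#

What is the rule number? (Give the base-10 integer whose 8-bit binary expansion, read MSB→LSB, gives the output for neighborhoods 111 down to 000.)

152

  nb ###: next=#  (t=0,i=0, bit7=1)
  nb ##.: next=.  (t=0,i=1, bit6=0)
  nb #.#: next=.  (t=0,i=2, bit5=0)
  nb #..: next=#  (t=0,i=4, bit4=1)
  nb .##: next=#  (t=0,i=12, bit3=1)
  nb .#.: next=.  (t=0,i=3, bit2=0)
  nb ..#: next=.  (t=0,i=6, bit1=0)
  nb ...: next=.  (t=0,i=5, bit0=0)
  bits 10011000 = 152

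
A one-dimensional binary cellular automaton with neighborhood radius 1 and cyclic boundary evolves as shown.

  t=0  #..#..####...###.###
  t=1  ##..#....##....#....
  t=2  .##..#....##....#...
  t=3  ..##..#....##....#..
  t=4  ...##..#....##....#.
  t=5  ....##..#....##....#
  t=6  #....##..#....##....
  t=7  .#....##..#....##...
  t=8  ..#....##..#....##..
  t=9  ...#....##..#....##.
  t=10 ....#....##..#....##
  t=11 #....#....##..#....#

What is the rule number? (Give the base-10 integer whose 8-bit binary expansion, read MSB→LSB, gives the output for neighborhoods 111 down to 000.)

  ###|.  b7=0 t=0,i=7
  ##.|#  b6=1 t=0,i=0
  #.#|.  b5=0 t=0,i=16
  #..|#  b4=1 t=0,i=1
  .##|.  b3=0 t=0,i=6
  .#.|.  b2=0 t=0,i=3
  ..#|.  b1=0 t=0,i=2
  ...|.  b0=0 t=0,i=11
  bits 01010000 = 80

80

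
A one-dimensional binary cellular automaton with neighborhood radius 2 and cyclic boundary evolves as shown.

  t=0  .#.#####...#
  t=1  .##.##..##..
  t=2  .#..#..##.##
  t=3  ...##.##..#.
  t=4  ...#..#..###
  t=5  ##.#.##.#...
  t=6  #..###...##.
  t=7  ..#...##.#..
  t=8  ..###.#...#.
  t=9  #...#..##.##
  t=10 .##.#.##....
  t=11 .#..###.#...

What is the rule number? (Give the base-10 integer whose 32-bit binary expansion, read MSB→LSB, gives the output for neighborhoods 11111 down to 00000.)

  [31] ##### => #  t=0,i=5
  [30] ####. => .  t=0,i=6
  [29] ###.# => #  t=8,i=4
  [28] ###.. => .  t=0,i=7
  [27] ##.## => .  t=1,i=3
  [26] ##.#. => .  t=2,i=0
  [25] ##..# => .  t=1,i=6
  [24] ##... => #  t=0,i=8
  [23] #.### => .  t=0,i=3
  [22] #.##. => #  t=1,i=4
  [21] #.#.# => #  t=0,i=1
  [20] #.#.. => .  t=2,i=1
  [19] #..## => #  t=1,i=7
  [18] #..#. => #  t=2,i=3
  [17] #...# => #  t=0,i=9
  [16] #.... => .  t=3,i=0
  [15] .#### => #  t=0,i=4
  [14] .###. => .  t=4,i=10
  [13] .##.# => .  t=1,i=2
  [12] .##.. => .  t=1,i=5
  [11] .#.## => #  t=0,i=2
  [10] .#.#. => .  t=0,i=0
  [9] .#..# => .  t=2,i=2
  [8] .#... => #  t=3,i=11
  [7] ..### => .  t=4,i=9
  [6] ..##. => #  t=1,i=1
  [5] ..#.# => .  t=0,i=11
  [4] ..#.. => #  t=2,i=4
  [3] ...## => .  t=1,i=0
  [2] ...#. => .  t=0,i=10
  [1] ....# => .  t=3,i=1
  [0] ..... => .  t=10,i=10
  bits 10100001011011101000100101010000 = 2708375888

2708375888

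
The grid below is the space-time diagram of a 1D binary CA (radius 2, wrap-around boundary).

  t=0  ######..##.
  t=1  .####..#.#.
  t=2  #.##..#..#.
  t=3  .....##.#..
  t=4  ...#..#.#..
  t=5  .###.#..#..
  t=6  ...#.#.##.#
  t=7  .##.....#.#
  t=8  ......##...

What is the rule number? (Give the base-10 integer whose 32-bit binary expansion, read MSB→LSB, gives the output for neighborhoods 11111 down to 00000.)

  [31] ##### => #  t=0,i=2
  [30] ####. => #  t=0,i=4
  [29] ###.# => #  t=5,i=3
  [28] ###.. => .  t=0,i=5
  [27] ##.## => .  t=0,i=10
  [26] ##.#. => .  t=3,i=7
  [25] ##..# => .  t=0,i=6
  [24] ##... => .  t=7,i=3
  [23] #.### => .  t=0,i=0
  [22] #.##. => .  t=2,i=2
  [21] #.#.# => .  t=2,i=0
  [20] #.#.. => #  t=1,i=9
  [19] #..## => #  t=0,i=7
  [18] #..#. => #  t=1,i=6
  [17] #...# => #  t=5,i=10
  [16] #.... => .  t=3,i=10
  [15] .#### => #  t=0,i=1
  [14] .###. => .  t=5,i=2
  [13] .##.# => #  t=0,i=9
  [12] .##.. => .  t=2,i=3
  [11] .#.## => .  t=2,i=1
  [10] .#.#. => .  t=1,i=8
  [9] .#..# => .  t=1,i=10
  [8] .#... => .  t=3,i=9
  [7] ..### => .  t=1,i=1
  [6] ..##. => .  t=0,i=8
  [5] ..#.# => .  t=1,i=7
  [4] ..#.. => #  t=2,i=6
  [3] ...## => .  t=3,i=4
  [2] ...#. => #  t=4,i=2
  [1] ....# => #  t=3,i=3
  [0] ..... => .  t=3,i=0
  bits 11100000000111101010000000010110 = 3760103446

3760103446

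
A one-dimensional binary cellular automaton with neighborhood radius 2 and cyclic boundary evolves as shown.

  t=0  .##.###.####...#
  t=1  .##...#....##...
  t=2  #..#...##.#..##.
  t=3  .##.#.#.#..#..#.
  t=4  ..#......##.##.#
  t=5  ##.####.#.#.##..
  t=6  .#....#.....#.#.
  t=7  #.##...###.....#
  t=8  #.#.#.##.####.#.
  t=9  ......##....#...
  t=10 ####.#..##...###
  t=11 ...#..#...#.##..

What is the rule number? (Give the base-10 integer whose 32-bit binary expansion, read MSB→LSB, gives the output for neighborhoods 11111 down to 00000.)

  #####|.  b31=0 t=10,i=0
  ####.|.  b30=0 t=0,i=10
  ###.#|#  b29=1 t=0,i=6
  ###..|#  b28=1 t=0,i=11
  ##.##|.  b27=0 t=0,i=3
  ##.#.|.  b26=0 t=2,i=9
  ##..#|#  b25=1 t=5,i=14
  ##...|#  b24=1 t=0,i=12
  #.###|.  b23=0 t=0,i=4
  #.##.|#  b22=1 t=0,i=1
  #.#.#|.  b21=0 t=3,i=4
  #.#..|.  b20=0 t=2,i=0
  #..##|.  b19=0 t=2,i=12
  #..#.|#  b18=1 t=2,i=2
  #...#|.  b17=0 t=0,i=13
  #....|#  b16=1 t=1,i=8
  .####|.  b15=0 t=0,i=9
  .###.|.  b14=0 t=0,i=5
  .##.#|#  b13=1 t=0,i=2
  .##..|.  b12=0 t=1,i=2
  .#.##|.  b11=0 t=0,i=0
  .#.#.|.  b10=0 t=3,i=5
  .#..#|#  b9=1 t=2,i=1
  .#...|#  b8=1 t=1,i=7
  ..###|#  b7=1 t=7,i=7
  ..##.|.  b6=0 t=1,i=1
  ..#.#|.  b5=0 t=0,i=15
  ..#..|.  b4=0 t=1,i=6
  ...##|#  b3=1 t=1,i=0
  ...#.|.  b2=0 t=0,i=14
  ....#|.  b1=0 t=1,i=9
  .....|#  b0=1 t=4,i=5
  bits 00110011010001010010001110001001 = 860169097

860169097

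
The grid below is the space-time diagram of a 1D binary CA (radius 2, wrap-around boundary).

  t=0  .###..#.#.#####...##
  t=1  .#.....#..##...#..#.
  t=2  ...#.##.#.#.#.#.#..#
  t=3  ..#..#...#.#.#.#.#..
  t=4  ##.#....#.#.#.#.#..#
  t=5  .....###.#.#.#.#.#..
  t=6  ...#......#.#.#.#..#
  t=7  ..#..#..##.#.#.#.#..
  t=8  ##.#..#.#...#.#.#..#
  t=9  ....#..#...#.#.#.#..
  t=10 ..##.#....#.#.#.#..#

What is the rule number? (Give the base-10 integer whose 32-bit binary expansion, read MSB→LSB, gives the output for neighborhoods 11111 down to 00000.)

  #####|.  b31=0 t=0,i=12
  ####.|.  b30=0 t=0,i=13
  ###.#|.  b29=0 t=4,i=1
  ###..|.  b28=0 t=0,i=3
  ##.##|.  b27=0 t=0,i=0
  ##.#.|.  b26=0 t=2,i=7
  ##..#|.  b25=0 t=0,i=4
  ##...|#  b24=1 t=0,i=15
  #.###|#  b23=1 t=0,i=1
  #.##.|#  b22=1 t=2,i=5
  #.#.#|.  b21=0 t=0,i=8
  #.#..|.  b20=0 t=2,i=16
  #..##|.  b19=0 t=1,i=9
  #..#.|.  b18=0 t=0,i=5
  #...#|.  b17=0 t=0,i=16
  #....|#  b16=1 t=1,i=3
  .####|#  b15=1 t=0,i=11
  .###.|.  b14=0 t=0,i=2
  .##.#|.  b13=0 t=0,i=19
  .##..|.  b12=0 t=1,i=11
  .#.##|.  b11=0 t=0,i=9
  .#.#.|#  b10=1 t=0,i=7
  .#..#|#  b9=1 t=1,i=8
  .#...|.  b8=0 t=1,i=2
  ..###|.  b7=0 t=4,i=19
  ..##.|#  b6=1 t=0,i=18
  ..#.#|.  b5=0 t=0,i=6
  ..#..|.  b4=0 t=1,i=1
  ...##|.  b3=0 t=0,i=17
  ...#.|#  b2=1 t=1,i=6
  ....#|#  b1=1 t=1,i=5
  .....|.  b0=0 t=1,i=4
  bits 00000001110000011000011001000110 = 29460038

29460038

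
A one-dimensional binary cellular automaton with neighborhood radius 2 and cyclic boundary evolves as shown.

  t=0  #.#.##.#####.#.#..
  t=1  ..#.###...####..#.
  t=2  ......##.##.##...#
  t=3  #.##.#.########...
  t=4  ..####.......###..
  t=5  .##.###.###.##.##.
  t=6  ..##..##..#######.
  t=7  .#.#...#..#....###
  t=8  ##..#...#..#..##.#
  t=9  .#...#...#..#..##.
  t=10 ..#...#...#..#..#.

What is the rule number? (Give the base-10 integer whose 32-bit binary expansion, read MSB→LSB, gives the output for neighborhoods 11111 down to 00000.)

  nb #####: next=.  (t=0,i=9, bit31=0)
  nb ####.: next=#  (t=0,i=10, bit30=1)
  nb ###.#: next=#  (t=0,i=11, bit29=1)
  nb ###..: next=#  (t=1,i=6, bit28=1)
  nb ##.##: next=#  (t=0,i=6, bit27=1)
  nb ##.#.: next=#  (t=0,i=12, bit26=1)
  nb ##..#: next=.  (t=1,i=14, bit25=0)
  nb ##...: next=#  (t=1,i=7, bit24=1)
  nb #.###: next=.  (t=0,i=7, bit23=0)
  nb #.##.: next=#  (t=0,i=4, bit22=1)
  nb #.#.#: next=#  (t=0,i=2, bit21=1)
  nb #.#..: next=.  (t=0,i=15, bit20=0)
  nb #..##: next=.  (t=5,i=0, bit19=0)
  nb #..#.: next=.  (t=0,i=17, bit18=0)
  nb #...#: next=.  (t=1,i=0, bit17=0)
  nb #....: next=.  (t=2,i=1, bit16=0)
  nb .####: next=.  (t=0,i=8, bit15=0)
  nb .###.: next=.  (t=1,i=5, bit14=0)
  nb .##.#: next=#  (t=0,i=5, bit13=1)
  nb .##..: next=#  (t=2,i=13, bit12=1)
  nb .#.##: next=.  (t=0,i=3, bit11=0)
  nb .#.#.: next=.  (t=0,i=1, bit10=0)
  nb .#..#: next=#  (t=0,i=16, bit9=1)
  nb .#...: next=#  (t=1,i=17, bit8=1)
  nb ..###: next=#  (t=1,i=10, bit7=1)
  nb ..##.: next=.  (t=2,i=6, bit6=0)
  nb ..#.#: next=.  (t=0,i=0, bit5=0)
  nb ..#..: next=.  (t=1,i=16, bit4=0)
  nb ...##: next=#  (t=1,i=9, bit3=1)
  nb ...#.: next=.  (t=1,i=1, bit2=0)
  nb ....#: next=.  (t=2,i=4, bit1=0)
  nb .....: next=#  (t=2,i=2, bit0=1)
  bits 01111101011000000011001110001001 = 2103456649

2103456649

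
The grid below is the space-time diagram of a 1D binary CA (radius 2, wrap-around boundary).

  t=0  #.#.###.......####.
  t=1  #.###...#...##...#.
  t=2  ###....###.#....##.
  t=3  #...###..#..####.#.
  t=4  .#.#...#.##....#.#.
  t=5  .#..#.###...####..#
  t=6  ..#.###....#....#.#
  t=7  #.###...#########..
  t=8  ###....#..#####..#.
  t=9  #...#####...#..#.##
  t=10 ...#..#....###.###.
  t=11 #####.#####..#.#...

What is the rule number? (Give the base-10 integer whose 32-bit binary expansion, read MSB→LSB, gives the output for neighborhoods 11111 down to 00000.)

2728471358

  nb #####: next=#  (t=7,i=10, bit31=1)
  nb ####.: next=.  (t=0,i=16, bit30=0)
  nb ###.#: next=#  (t=0,i=17, bit29=1)
  nb ###..: next=.  (t=0,i=6, bit28=0)
  nb ##.##: next=.  (t=2,i=18, bit27=0)
  nb ##.#.: next=.  (t=0,i=18, bit26=0)
  nb ##..#: next=#  (t=3,i=7, bit25=1)
  nb ##...: next=.  (t=0,i=7, bit24=0)
  nb #.###: next=#  (t=0,i=4, bit23=1)
  nb #.##.: next=.  (t=4,i=9, bit22=0)
  nb #.#.#: next=#  (t=0,i=0, bit21=1)
  nb #.#..: next=.  (t=2,i=11, bit20=0)
  nb #..##: next=.  (t=3,i=11, bit19=0)
  nb #..#.: next=.  (t=3,i=8, bit18=0)
  nb #...#: next=.  (t=1,i=6, bit17=0)
  nb #....: next=#  (t=0,i=8, bit16=1)
  nb .####: next=.  (t=0,i=15, bit15=0)
  nb .###.: next=.  (t=0,i=5, bit14=0)
  nb .##.#: next=#  (t=2,i=17, bit13=1)
  nb .##..: next=.  (t=1,i=13, bit12=0)
  nb .#.##: next=#  (t=0,i=3, bit11=1)
  nb .#.#.: next=.  (t=0,i=1, bit10=0)
  nb .#..#: next=#  (t=3,i=10, bit9=1)
  nb .#...: next=#  (t=1,i=9, bit8=1)
  nb ..###: next=.  (t=0,i=14, bit7=0)
  nb ..##.: next=.  (t=1,i=12, bit6=0)
  nb ..#.#: next=#  (t=1,i=17, bit5=1)
  nb ..#..: next=#  (t=1,i=8, bit4=1)
  nb ...##: next=#  (t=0,i=13, bit3=1)
  nb ...#.: next=#  (t=1,i=7, bit2=1)
  nb ....#: next=#  (t=0,i=12, bit1=1)
  nb .....: next=.  (t=0,i=9, bit0=0)
  bits 10100010101000010010101100111110 = 2728471358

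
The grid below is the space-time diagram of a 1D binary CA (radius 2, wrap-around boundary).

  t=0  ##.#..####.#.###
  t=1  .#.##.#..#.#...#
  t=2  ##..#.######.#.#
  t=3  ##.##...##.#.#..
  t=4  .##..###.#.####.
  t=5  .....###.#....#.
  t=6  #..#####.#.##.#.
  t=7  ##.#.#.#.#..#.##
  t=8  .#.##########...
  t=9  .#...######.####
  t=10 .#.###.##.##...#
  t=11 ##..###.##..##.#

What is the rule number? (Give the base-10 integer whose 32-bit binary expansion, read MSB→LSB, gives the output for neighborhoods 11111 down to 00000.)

3107415738

  #####|#  b31=1 t=0,i=15
  ####.|.  b30=0 t=0,i=0
  ###.#|#  b29=1 t=0,i=1
  ###..|#  b28=1 t=2,i=1
  ##.##|#  b27=1 t=3,i=2
  ##.#.|.  b26=0 t=0,i=2
  ##..#|.  b25=0 t=2,i=2
  ##...|#  b24=1 t=3,i=5
  #.###|.  b23=0 t=0,i=13
  #.##.|.  b22=0 t=1,i=3
  #.#.#|#  b21=1 t=0,i=11
  #.#..|#  b20=1 t=0,i=3
  #..##|.  b19=0 t=0,i=5
  #..#.|#  b18=1 t=1,i=8
  #...#|#  b17=1 t=1,i=13
  #....|#  b16=1 t=5,i=0
  .####|.  b15=0 t=0,i=7
  .###.|#  b14=1 t=2,i=0
  .##.#|#  b13=1 t=1,i=4
  .##..|.  b12=0 t=3,i=4
  .#.##|.  b11=0 t=0,i=12
  .#.#.|#  b10=1 t=1,i=0
  .#..#|#  b9=1 t=0,i=4
  .#...|.  b8=0 t=1,i=12
  ..###|#  b7=1 t=0,i=6
  ..##.|.  b6=0 t=3,i=0
  ..#.#|#  b5=1 t=1,i=9
  ..#..|#  b4=1 t=5,i=14
  ...##|#  b3=1 t=3,i=7
  ...#.|.  b2=0 t=1,i=14
  ....#|#  b1=1 t=5,i=3
  .....|.  b0=0 t=5,i=1
  bits 10111001001101110110011010111010 = 3107415738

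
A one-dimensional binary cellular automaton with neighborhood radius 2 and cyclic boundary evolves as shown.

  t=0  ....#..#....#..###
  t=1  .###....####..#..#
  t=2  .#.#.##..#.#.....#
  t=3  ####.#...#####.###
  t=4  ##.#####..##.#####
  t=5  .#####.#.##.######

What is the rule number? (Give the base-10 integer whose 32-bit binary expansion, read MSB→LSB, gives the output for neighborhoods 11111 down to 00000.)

  #####|#  b31=1 t=3,i=0
  ####.|.  b30=0 t=1,i=10
  ###.#|#  b29=1 t=3,i=3
  ###..|#  b28=1 t=0,i=17
  ##.##|#  b27=1 t=3,i=14
  ##.#.|#  b26=1 t=3,i=4
  ##..#|.  b25=0 t=1,i=12
  ##...|.  b24=0 t=0,i=0
  #.###|#  b23=1 t=1,i=1
  #.##.|#  b22=1 t=2,i=5
  #.#.#|#  b21=1 t=2,i=1
  #.#..|#  b20=1 t=2,i=11
  #..##|#  b19=1 t=0,i=14
  #..#.|.  b18=0 t=0,i=6
  #...#|#  b17=1 t=3,i=7
  #....|#  b16=1 t=0,i=1
  .####|#  b15=1 t=1,i=9
  .###.|.  b14=0 t=0,i=16
  .##.#|.  b13=0 t=4,i=11
  .##..|.  b12=0 t=2,i=6
  .#.##|.  b11=0 t=1,i=0
  .#.#.|#  b10=1 t=2,i=0
  .#..#|.  b9=0 t=0,i=5
  .#...|#  b8=1 t=0,i=8
  ..###|.  b7=0 t=0,i=15
  ..##.|#  b6=1 t=4,i=10
  ..#.#|#  b5=1 t=1,i=17
  ..#..|.  b4=0 t=0,i=4
  ...##|.  b3=0 t=1,i=7
  ...#.|#  b2=1 t=0,i=3
  ....#|#  b1=1 t=0,i=2
  .....|.  b0=0 t=2,i=14
  bits 10111100111110111000010101100110 = 3170600294

3170600294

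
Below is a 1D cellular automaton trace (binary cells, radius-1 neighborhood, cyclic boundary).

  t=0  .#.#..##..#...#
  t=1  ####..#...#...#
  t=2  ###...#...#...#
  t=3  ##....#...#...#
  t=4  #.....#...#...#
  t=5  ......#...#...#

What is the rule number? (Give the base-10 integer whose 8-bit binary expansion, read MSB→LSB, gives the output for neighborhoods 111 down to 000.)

  [7] ### => #  t=1,i=0
  [6] ##. => .  t=0,i=7
  [5] #.# => #  t=0,i=0
  [4] #.. => .  t=0,i=4
  [3] .## => #  t=0,i=6
  [2] .#. => #  t=0,i=1
  [1] ..# => .  t=0,i=5
  [0] ... => .  t=0,i=12
  bits 10101100 = 172

172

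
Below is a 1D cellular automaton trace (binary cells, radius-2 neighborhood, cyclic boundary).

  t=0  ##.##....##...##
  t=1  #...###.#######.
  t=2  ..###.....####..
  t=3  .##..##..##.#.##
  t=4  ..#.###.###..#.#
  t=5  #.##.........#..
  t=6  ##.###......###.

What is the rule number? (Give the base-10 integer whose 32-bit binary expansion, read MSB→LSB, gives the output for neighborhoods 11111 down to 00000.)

  #####|#  b31=1 t=1,i=10
  ####.|#  b30=1 t=0,i=0
  ###.#|.  b29=0 t=0,i=1
  ###..|.  b28=0 t=2,i=4
  ##.##|.  b27=0 t=0,i=2
  ##.#.|.  b26=0 t=1,i=15
  ##..#|.  b25=0 t=3,i=3
  ##...|#  b24=1 t=0,i=5
  #.###|.  b23=0 t=1,i=8
  #.##.|.  b22=0 t=0,i=3
  #.#.#|.  b21=0 t=3,i=12
  #.#..|.  b20=0 t=1,i=0
  #..##|#  b19=1 t=3,i=4
  #..#.|.  b18=0 t=4,i=1
  #...#|#  b17=1 t=0,i=12
  #....|#  b16=1 t=0,i=6
  .####|.  b15=0 t=0,i=15
  .###.|.  b14=0 t=1,i=5
  .##.#|#  b13=1 t=3,i=10
  .##..|#  b12=1 t=0,i=4
  .#.##|#  b11=1 t=3,i=13
  .#.#.|.  b10=0 t=4,i=14
  .#..#|#  b9=1 t=4,i=0
  .#...|.  b8=0 t=1,i=1
  ..###|#  b7=1 t=0,i=14
  ..##.|#  b6=1 t=0,i=9
  ..#.#|#  b5=1 t=4,i=2
  ..#..|#  b4=1 t=5,i=13
  ...##|#  b3=1 t=0,i=8
  ...#.|#  b2=1 t=5,i=12
  ....#|.  b1=0 t=0,i=7
  .....|.  b0=0 t=2,i=7
  bits 11000001000010110011101011111100 = 3238738684

3238738684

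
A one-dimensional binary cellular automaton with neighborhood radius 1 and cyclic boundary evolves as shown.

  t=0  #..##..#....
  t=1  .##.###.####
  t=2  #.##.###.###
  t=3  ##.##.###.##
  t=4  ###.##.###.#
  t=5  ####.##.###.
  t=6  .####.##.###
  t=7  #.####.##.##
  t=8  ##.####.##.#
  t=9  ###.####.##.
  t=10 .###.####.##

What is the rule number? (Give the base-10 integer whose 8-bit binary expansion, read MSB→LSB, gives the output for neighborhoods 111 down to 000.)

243

  ### -> #   bit 7 = 1  t=1,i=5
  ##. -> #   bit 6 = 1  t=0,i=4
  #.# -> #   bit 5 = 1  t=1,i=0
  #.. -> #   bit 4 = 1  t=0,i=1
  .## -> .   bit 3 = 0  t=0,i=3
  .#. -> .   bit 2 = 0  t=0,i=0
  ..# -> #   bit 1 = 1  t=0,i=2
  ... -> #   bit 0 = 1  t=0,i=9
  bits 11110011 = 243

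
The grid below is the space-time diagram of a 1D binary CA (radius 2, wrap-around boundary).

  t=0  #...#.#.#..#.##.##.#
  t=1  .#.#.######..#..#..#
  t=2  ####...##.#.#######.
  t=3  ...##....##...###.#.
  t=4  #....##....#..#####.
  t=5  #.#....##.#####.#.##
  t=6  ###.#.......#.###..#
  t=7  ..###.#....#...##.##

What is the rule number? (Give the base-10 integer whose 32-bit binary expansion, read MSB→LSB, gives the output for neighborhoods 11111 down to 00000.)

  [31] ##### => #  t=1,i=7
  [30] ####. => .  t=1,i=9
  [29] ###.# => #  t=2,i=18
  [28] ###.. => #  t=1,i=10
  [27] ##.## => .  t=0,i=15
  [26] ##.#. => #  t=2,i=9
  [25] ##..# => .  t=1,i=11
  [24] ##... => #  t=0,i=1
  [23] #.### => .  t=1,i=5
  [22] #.##. => #  t=0,i=13
  [21] #.#.# => #  t=0,i=6
  [20] #.#.. => #  t=0,i=8
  [19] #..## => #  t=4,i=13
  [18] #..#. => #  t=0,i=10
  [17] #...# => .  t=0,i=2
  [16] #.... => #  t=3,i=0
  [15] .#### => .  t=1,i=6
  [14] .###. => #  t=3,i=15
  [13] .##.# => .  t=0,i=14
  [12] .##.. => .  t=0,i=0
  [11] .#.## => .  t=0,i=12
  [10] .#.#. => #  t=0,i=5
  [9] .#..# => #  t=0,i=9
  [8] .#... => .  t=3,i=19
  [7] ..### => #  t=3,i=14
  [6] ..##. => .  t=2,i=7
  [5] ..#.# => .  t=0,i=4
  [4] ..#.. => #  t=1,i=13
  [3] ...## => .  t=2,i=6
  [2] ...#. => #  t=0,i=3
  [1] ....# => .  t=3,i=1
  [0] ..... => .  t=6,i=7
  bits 10110101011111010100011010010100 = 3044886164

3044886164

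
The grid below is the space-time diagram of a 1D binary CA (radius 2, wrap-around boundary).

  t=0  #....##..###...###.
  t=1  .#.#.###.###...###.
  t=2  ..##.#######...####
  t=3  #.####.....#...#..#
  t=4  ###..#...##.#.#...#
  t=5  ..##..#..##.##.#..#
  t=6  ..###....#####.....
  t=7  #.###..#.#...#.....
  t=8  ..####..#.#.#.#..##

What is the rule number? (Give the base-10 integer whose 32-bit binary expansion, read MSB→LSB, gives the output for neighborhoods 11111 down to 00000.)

  [31] ##### => .  t=2,i=7
  [30] ####. => .  t=2,i=10
  [29] ###.# => #  t=0,i=17
  [28] ###.. => #  t=0,i=11
  [27] ##.## => #  t=1,i=8
  [26] ##.#. => .  t=0,i=18
  [25] ##..# => #  t=0,i=7
  [24] ##... => .  t=0,i=12
  [23] #.### => #  t=1,i=5
  [22] #.##. => #  t=5,i=12
  [21] #.#.# => #  t=1,i=3
  [20] #.#.. => .  t=0,i=0
  [19] #..## => .  t=0,i=8
  [18] #..#. => .  t=1,i=0
  [17] #...# => .  t=0,i=13
  [16] #.... => .  t=0,i=2
  [15] .#### => .  t=2,i=6
  [14] .###. => #  t=0,i=10
  [13] .##.# => #  t=2,i=3
  [12] .##.. => #  t=0,i=6
  [11] .#.## => .  t=1,i=4
  [10] .#.#. => #  t=1,i=2
  [9] .#..# => .  t=3,i=16
  [8] .#... => #  t=0,i=1
  [7] ..### => #  t=0,i=9
  [6] ..##. => #  t=0,i=5
  [5] ..#.# => .  t=1,i=1
  [4] ..#.. => .  t=3,i=11
  [3] ...## => .  t=0,i=4
  [2] ...#. => #  t=3,i=10
  [1] ....# => #  t=0,i=3
  [0] ..... => .  t=3,i=8
  bits 00111010111000000111010111000110 = 987788742

987788742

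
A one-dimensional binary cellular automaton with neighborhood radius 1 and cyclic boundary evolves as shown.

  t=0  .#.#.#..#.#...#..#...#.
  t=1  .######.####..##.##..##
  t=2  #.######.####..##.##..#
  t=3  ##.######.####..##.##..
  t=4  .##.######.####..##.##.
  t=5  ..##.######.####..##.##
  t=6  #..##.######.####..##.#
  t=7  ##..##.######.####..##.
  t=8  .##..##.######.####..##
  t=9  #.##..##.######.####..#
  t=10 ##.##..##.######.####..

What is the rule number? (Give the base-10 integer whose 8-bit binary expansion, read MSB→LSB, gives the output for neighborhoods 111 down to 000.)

  ###|#  b7=1 t=1,i=2
  ##.|#  b6=1 t=1,i=6
  #.#|#  b5=1 t=0,i=2
  #..|#  b4=1 t=0,i=6
  .##|.  b3=0 t=1,i=1
  .#.|#  b2=1 t=0,i=1
  ..#|.  b1=0 t=0,i=0
  ...|.  b0=0 t=0,i=12
  bits 11110100 = 244

244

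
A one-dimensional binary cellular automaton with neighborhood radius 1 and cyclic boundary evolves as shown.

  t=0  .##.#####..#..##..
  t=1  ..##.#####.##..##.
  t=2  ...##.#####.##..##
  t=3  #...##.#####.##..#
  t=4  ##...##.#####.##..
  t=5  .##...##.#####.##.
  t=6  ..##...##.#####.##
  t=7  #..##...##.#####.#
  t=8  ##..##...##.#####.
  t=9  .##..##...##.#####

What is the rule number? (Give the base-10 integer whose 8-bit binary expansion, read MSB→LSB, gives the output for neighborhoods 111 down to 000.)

244

  [7] ### => #  t=0,i=5
  [6] ##. => #  t=0,i=2
  [5] #.# => #  t=0,i=3
  [4] #.. => #  t=0,i=9
  [3] .## => .  t=0,i=1
  [2] .#. => #  t=0,i=11
  [1] ..# => .  t=0,i=0
  [0] ... => .  t=0,i=17
  bits 11110100 = 244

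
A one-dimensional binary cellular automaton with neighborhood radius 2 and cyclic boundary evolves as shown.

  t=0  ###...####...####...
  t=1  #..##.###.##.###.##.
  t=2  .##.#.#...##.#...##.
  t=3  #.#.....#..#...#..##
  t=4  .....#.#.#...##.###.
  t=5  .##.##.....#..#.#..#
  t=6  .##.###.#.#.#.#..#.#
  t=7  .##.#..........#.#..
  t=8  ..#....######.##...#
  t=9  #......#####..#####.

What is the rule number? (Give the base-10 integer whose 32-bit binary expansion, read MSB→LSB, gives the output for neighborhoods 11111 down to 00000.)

  [31] ##### => #  t=8,i=9
  [30] ####. => #  t=0,i=8
  [29] ###.# => .  t=1,i=8
  [28] ###.. => .  t=0,i=2
  [27] ##.## => .  t=1,i=5
  [26] ##.#. => .  t=1,i=19
  [25] ##..# => #  t=2,i=19
  [24] ##... => #  t=0,i=3
  [23] #.### => #  t=1,i=6
  [22] #.##. => #  t=1,i=10
  [21] #.#.# => .  t=2,i=4
  [20] #.#.. => .  t=1,i=0
  [19] #..## => #  t=1,i=2
  [18] #..#. => .  t=3,i=10
  [17] #...# => #  t=0,i=4
  [16] #.... => .  t=3,i=4
  [15] .#### => #  t=0,i=7
  [14] .###. => .  t=0,i=1
  [13] .##.# => #  t=1,i=4
  [12] .##.. => #  t=2,i=18
  [11] .#.## => .  t=5,i=0
  [10] .#.#. => .  t=2,i=5
  [9] .#..# => #  t=1,i=1
  [8] .#... => .  t=2,i=7
  [7] ..### => #  t=0,i=0
  [6] ..##. => .  t=1,i=3
  [5] ..#.# => #  t=4,i=5
  [4] ..#.. => .  t=3,i=8
  [3] ...## => .  t=0,i=5
  [2] ...#. => #  t=3,i=7
  [1] ....# => .  t=3,i=6
  [0] ..... => #  t=3,i=5
  bits 11000011110010101011001010100101 = 3284841125

3284841125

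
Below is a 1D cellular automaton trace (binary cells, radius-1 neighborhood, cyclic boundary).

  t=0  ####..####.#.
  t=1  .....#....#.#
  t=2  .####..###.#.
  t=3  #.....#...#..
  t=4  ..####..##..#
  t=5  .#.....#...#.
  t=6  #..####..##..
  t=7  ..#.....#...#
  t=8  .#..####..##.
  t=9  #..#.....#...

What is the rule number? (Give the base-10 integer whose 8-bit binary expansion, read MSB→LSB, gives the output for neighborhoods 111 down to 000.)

35

  ### -> .   bit 7 = 0  t=0,i=1
  ##. -> .   bit 6 = 0  t=0,i=3
  #.# -> #   bit 5 = 1  t=0,i=10
  #.. -> .   bit 4 = 0  t=0,i=4
  .## -> .   bit 3 = 0  t=0,i=0
  .#. -> .   bit 2 = 0  t=0,i=11
  ..# -> #   bit 1 = 1  t=0,i=5
  ... -> #   bit 0 = 1  t=1,i=1
  bits 00100011 = 35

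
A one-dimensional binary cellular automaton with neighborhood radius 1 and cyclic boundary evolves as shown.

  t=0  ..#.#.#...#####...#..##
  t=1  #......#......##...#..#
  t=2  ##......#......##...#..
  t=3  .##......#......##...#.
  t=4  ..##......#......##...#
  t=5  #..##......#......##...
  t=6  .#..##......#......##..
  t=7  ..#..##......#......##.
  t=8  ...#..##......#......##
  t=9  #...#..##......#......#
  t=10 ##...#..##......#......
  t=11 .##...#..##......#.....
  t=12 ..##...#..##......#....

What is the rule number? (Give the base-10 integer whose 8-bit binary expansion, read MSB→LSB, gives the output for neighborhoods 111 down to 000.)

  [7] ### => .  t=0,i=11
  [6] ##. => #  t=0,i=14
  [5] #.# => .  t=0,i=3
  [4] #.. => #  t=0,i=0
  [3] .## => .  t=0,i=10
  [2] .#. => .  t=0,i=2
  [1] ..# => .  t=0,i=1
  [0] ... => .  t=0,i=8
  bits 01010000 = 80

80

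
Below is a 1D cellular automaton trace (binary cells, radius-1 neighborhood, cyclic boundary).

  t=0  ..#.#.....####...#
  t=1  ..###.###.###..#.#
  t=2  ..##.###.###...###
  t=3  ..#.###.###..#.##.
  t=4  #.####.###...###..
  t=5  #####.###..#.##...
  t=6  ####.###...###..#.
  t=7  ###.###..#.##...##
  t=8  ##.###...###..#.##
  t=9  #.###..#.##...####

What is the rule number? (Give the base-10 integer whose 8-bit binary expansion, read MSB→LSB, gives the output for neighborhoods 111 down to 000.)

  ###|#  b7=1 t=0,i=11
  ##.|.  b6=0 t=0,i=13
  #.#|#  b5=1 t=0,i=3
  #..|.  b4=0 t=0,i=0
  .##|#  b3=1 t=0,i=10
  .#.|#  b2=1 t=0,i=2
  ..#|.  b1=0 t=0,i=1
  ...|#  b0=1 t=0,i=6
  bits 10101101 = 173

173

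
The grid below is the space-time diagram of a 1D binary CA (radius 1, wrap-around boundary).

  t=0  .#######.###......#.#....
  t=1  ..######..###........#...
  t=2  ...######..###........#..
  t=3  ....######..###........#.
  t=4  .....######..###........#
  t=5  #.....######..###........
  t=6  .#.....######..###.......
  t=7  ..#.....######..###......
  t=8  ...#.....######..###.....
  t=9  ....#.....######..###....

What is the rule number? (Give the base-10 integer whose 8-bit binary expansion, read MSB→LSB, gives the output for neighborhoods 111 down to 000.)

  [7] ### => #  t=0,i=2
  [6] ##. => #  t=0,i=7
  [5] #.# => .  t=0,i=8
  [4] #.. => #  t=0,i=12
  [3] .## => .  t=0,i=1
  [2] .#. => .  t=0,i=18
  [1] ..# => .  t=0,i=0
  [0] ... => .  t=0,i=13
  bits 11010000 = 208

208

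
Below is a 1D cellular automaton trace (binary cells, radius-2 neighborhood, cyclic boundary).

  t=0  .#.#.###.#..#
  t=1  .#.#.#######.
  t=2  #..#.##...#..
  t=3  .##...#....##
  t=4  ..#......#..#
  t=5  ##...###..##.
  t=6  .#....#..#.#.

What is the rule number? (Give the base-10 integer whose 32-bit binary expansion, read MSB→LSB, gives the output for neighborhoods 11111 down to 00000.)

  ##### -> .   bit 31 = 0  t=1,i=7
  ####. -> #   bit 30 = 1  t=1,i=10
  ###.# -> #   bit 29 = 1  t=0,i=7
  ###.. -> .   bit 28 = 0  t=1,i=11
  ##.## -> .   bit 27 = 0  t=3,i=0
  ##.#. -> #   bit 26 = 1  t=0,i=8
  ##..# -> .   bit 25 = 0  t=1,i=12
  ##... -> .   bit 24 = 0  t=2,i=7
  #.### -> #   bit 23 = 1  t=0,i=5
  #.##. -> .   bit 22 = 0  t=2,i=5
  #.#.# -> #   bit 21 = 1  t=0,i=1
  #.#.. -> #   bit 20 = 1  t=0,i=9
  #..## -> #   bit 19 = 1  t=5,i=9
  #..#. -> #   bit 18 = 1  t=0,i=11
  #...# -> .   bit 17 = 0  t=2,i=8
  #.... -> .   bit 16 = 0  t=3,i=8
  .#### -> #   bit 15 = 1  t=1,i=6
  .###. -> #   bit 14 = 1  t=0,i=6
  .##.# -> #   bit 13 = 1  t=3,i=12
  .##.. -> #   bit 12 = 1  t=2,i=6
  .#.## -> .   bit 11 = 0  t=0,i=4
  .#.#. -> .   bit 10 = 0  t=0,i=0
  .#..# -> #   bit 9 = 1  t=0,i=10
  .#... -> .   bit 8 = 0  t=3,i=7
  ..### -> .   bit 7 = 0  t=5,i=5
  ..##. -> .   bit 6 = 0  t=3,i=11
  ..#.# -> .   bit 5 = 0  t=0,i=12
  ..#.. -> .   bit 4 = 0  t=2,i=0
  ...## -> .   bit 3 = 0  t=3,i=10
  ...#. -> .   bit 2 = 0  t=2,i=9
  ....# -> #   bit 1 = 1  t=3,i=9
  ..... -> #   bit 0 = 1  t=4,i=5
  bits 01100100101111001111001000000011 = 1690104323

1690104323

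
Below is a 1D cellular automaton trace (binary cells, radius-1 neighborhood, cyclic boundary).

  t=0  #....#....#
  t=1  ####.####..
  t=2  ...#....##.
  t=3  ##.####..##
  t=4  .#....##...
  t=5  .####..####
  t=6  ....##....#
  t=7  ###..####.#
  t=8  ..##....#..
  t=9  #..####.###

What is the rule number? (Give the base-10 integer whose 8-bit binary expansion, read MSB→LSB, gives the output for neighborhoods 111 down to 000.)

85

  [7] ### => .  t=1,i=1
  [6] ##. => #  t=0,i=0
  [5] #.# => .  t=1,i=4
  [4] #.. => #  t=0,i=1
  [3] .## => .  t=0,i=10
  [2] .#. => #  t=0,i=5
  [1] ..# => .  t=0,i=4
  [0] ... => #  t=0,i=2
  bits 01010101 = 85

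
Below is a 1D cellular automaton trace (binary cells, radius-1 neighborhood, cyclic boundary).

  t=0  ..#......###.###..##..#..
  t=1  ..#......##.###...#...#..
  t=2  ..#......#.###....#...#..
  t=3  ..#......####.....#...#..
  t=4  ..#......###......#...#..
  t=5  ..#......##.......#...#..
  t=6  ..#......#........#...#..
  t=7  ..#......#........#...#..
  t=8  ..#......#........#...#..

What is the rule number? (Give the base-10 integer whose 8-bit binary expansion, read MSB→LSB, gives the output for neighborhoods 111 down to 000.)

  [7] ### => #  t=0,i=10
  [6] ##. => .  t=0,i=11
  [5] #.# => #  t=0,i=12
  [4] #.. => .  t=0,i=3
  [3] .## => #  t=0,i=9
  [2] .#. => #  t=0,i=2
  [1] ..# => .  t=0,i=1
  [0] ... => .  t=0,i=0
  bits 10101100 = 172

172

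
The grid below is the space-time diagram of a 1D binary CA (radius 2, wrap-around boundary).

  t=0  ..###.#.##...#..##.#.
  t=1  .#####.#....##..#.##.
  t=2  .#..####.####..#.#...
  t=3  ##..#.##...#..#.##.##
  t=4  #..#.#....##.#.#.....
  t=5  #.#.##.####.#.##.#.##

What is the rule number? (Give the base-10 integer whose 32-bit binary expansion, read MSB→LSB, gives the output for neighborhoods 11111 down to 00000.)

  nb #####: next=.  (t=1,i=3, bit31=0)
  nb ####.: next=#  (t=1,i=4, bit30=1)
  nb ###.#: next=#  (t=0,i=4, bit29=1)
  nb ###..: next=.  (t=2,i=12, bit28=0)
  nb ##.##: next=.  (t=2,i=8, bit27=0)
  nb ##.#.: next=#  (t=0,i=5, bit26=1)
  nb ##..#: next=.  (t=1,i=14, bit25=0)
  nb ##...: next=.  (t=0,i=10, bit24=0)
  nb #.###: next=.  (t=2,i=9, bit23=0)
  nb #.##.: next=.  (t=0,i=8, bit22=0)
  nb #.#.#: next=.  (t=0,i=6, bit21=0)
  nb #.#..: next=#  (t=0,i=19, bit20=1)
  nb #..##: next=.  (t=0,i=15, bit19=0)
  nb #..#.: next=#  (t=1,i=15, bit18=1)
  nb #...#: next=.  (t=0,i=0, bit17=0)
  nb #....: next=#  (t=1,i=9, bit16=1)
  nb .####: next=.  (t=1,i=2, bit15=0)
  nb .###.: next=#  (t=0,i=3, bit14=1)
  nb .##.#: next=.  (t=0,i=17, bit13=0)
  nb .##..: next=.  (t=0,i=9, bit12=0)
  nb .#.##: next=#  (t=0,i=7, bit11=1)
  nb .#.#.: next=#  (t=2,i=16, bit10=1)
  nb .#..#: next=.  (t=0,i=14, bit9=0)
  nb .#...: next=.  (t=0,i=20, bit8=0)
  nb ..###: next=#  (t=0,i=2, bit7=1)
  nb ..##.: next=#  (t=0,i=16, bit6=1)
  nb ..#.#: next=.  (t=1,i=16, bit5=0)
  nb ..#..: next=#  (t=0,i=13, bit4=1)
  nb ...##: next=#  (t=0,i=1, bit3=1)
  nb ...#.: next=#  (t=0,i=12, bit2=1)
  nb ....#: next=#  (t=1,i=10, bit1=1)
  nb .....: next=.  (t=4,i=18, bit0=0)
  bits 01100100000101010100110011011110 = 1679117534

1679117534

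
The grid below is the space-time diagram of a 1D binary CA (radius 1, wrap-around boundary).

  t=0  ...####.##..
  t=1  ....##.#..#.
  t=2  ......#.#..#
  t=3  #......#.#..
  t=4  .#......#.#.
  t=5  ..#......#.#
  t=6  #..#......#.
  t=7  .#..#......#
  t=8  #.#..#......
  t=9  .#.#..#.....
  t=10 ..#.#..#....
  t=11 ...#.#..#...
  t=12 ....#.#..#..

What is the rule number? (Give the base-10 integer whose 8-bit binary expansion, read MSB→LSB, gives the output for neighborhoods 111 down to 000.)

176

  [7] ### => #  t=0,i=4
  [6] ##. => .  t=0,i=6
  [5] #.# => #  t=0,i=7
  [4] #.. => #  t=0,i=10
  [3] .## => .  t=0,i=3
  [2] .#. => .  t=1,i=7
  [1] ..# => .  t=0,i=2
  [0] ... => .  t=0,i=0
  bits 10110000 = 176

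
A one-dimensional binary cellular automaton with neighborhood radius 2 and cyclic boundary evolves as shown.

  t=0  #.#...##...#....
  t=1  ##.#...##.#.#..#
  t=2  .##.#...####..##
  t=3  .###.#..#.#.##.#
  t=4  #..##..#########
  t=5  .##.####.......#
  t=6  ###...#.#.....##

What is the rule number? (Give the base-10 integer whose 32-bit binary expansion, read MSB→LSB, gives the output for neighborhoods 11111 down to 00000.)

  nb #####: next=.  (t=4,i=9, bit31=0)
  nb ####.: next=#  (t=2,i=10, bit30=1)
  nb ###.#: next=#  (t=1,i=1, bit29=1)
  nb ###..: next=.  (t=2,i=11, bit28=0)
  nb ##.##: next=.  (t=2,i=0, bit27=0)
  nb ##.#.: next=#  (t=1,i=2, bit26=1)
  nb ##..#: next=#  (t=2,i=12, bit25=1)
  nb ##...: next=#  (t=0,i=8, bit24=1)
  nb #.###: next=.  (t=3,i=1, bit23=0)
  nb #.##.: next=#  (t=2,i=1, bit22=1)
  nb #.#.#: next=#  (t=1,i=10, bit21=1)
  nb #.#..: next=.  (t=0,i=2, bit20=0)
  nb #..##: next=#  (t=1,i=14, bit19=1)
  nb #..#.: next=#  (t=3,i=7, bit18=1)
  nb #...#: next=.  (t=0,i=4, bit17=0)
  nb #....: next=.  (t=0,i=13, bit16=0)
  nb .####: next=.  (t=2,i=9, bit15=0)
  nb .###.: next=.  (t=1,i=0, bit14=0)
  nb .##.#: next=#  (t=1,i=8, bit13=1)
  nb .##..: next=#  (t=0,i=7, bit12=1)
  nb .#.##: next=#  (t=3,i=0, bit11=1)
  nb .#.#.: next=#  (t=0,i=1, bit10=1)
  nb .#..#: next=.  (t=1,i=13, bit9=0)
  nb .#...: next=#  (t=0,i=3, bit8=1)
  nb ..###: next=#  (t=1,i=15, bit7=1)
  nb ..##.: next=.  (t=0,i=6, bit6=0)
  nb ..#.#: next=#  (t=0,i=0, bit5=1)
  nb ..#..: next=.  (t=0,i=11, bit4=0)
  nb ...##: next=.  (t=0,i=5, bit3=0)
  nb ...#.: next=#  (t=0,i=10, bit2=1)
  nb ....#: next=.  (t=0,i=14, bit1=0)
  nb .....: next=.  (t=5,i=10, bit0=0)
  bits 01100111011011000011110110100100 = 1735146916

1735146916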